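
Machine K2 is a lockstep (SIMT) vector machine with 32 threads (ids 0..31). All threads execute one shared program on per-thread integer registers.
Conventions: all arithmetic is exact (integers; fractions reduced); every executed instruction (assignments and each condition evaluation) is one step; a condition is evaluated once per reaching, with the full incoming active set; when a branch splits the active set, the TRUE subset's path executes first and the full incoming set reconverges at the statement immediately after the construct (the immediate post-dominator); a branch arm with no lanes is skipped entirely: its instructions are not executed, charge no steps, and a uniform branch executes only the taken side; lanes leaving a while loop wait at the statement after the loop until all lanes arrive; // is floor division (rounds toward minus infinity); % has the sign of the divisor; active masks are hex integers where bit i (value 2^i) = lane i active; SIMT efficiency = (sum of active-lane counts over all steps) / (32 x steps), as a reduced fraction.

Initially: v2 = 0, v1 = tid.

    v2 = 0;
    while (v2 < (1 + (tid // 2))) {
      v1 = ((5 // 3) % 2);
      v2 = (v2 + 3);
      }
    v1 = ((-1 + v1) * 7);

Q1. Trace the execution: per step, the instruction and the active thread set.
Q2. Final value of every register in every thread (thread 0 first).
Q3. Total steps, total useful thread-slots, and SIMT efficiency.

step 0: v2 <- 0                      0xffffffff
step 1: eval (v2 < (1 + (tid // 2))) 0xffffffff
step 2: v1 <- ((5 // 3) % 2)         0xffffffff
step 3: v2 <- (v2 + 3)               0xffffffff
step 4: eval (v2 < (1 + (tid // 2))) 0xffffffff
step 5: v1 <- ((5 // 3) % 2)         0xffffffc0
step 6: v2 <- (v2 + 3)               0xffffffc0
step 7: eval (v2 < (1 + (tid // 2))) 0xffffffc0
step 8: v1 <- ((5 // 3) % 2)         0xfffff000
step 9: v2 <- (v2 + 3)               0xfffff000
step 10: eval (v2 < (1 + (tid // 2))) 0xfffff000
step 11: v1 <- ((5 // 3) % 2)         0xfffc0000
step 12: v2 <- (v2 + 3)               0xfffc0000
step 13: eval (v2 < (1 + (tid // 2))) 0xfffc0000
step 14: v1 <- ((5 // 3) % 2)         0xff000000
step 15: v2 <- (v2 + 3)               0xff000000
step 16: eval (v2 < (1 + (tid // 2))) 0xff000000
step 17: v1 <- ((5 // 3) % 2)         0xc0000000
step 18: v2 <- (v2 + 3)               0xc0000000
step 19: eval (v2 < (1 + (tid // 2))) 0xc0000000
step 20: v1 <- ((-1 + v1) * 7)        0xffffffff

Answer: 21 steps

v2: 3,3,3,3,3,3,6,6,6,6,6,6,9,9,9,9,9,9,12,12,12,12,12,12,15,15,15,15,15,15,18,18
v1: 0,0,0,0,0,0,0,0,0,0,0,0,0,0,0,0,0,0,0,0,0,0,0,0,0,0,0,0,0,0,0,0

steps = 21; useful = 402; efficiency = 402/672 = 67/112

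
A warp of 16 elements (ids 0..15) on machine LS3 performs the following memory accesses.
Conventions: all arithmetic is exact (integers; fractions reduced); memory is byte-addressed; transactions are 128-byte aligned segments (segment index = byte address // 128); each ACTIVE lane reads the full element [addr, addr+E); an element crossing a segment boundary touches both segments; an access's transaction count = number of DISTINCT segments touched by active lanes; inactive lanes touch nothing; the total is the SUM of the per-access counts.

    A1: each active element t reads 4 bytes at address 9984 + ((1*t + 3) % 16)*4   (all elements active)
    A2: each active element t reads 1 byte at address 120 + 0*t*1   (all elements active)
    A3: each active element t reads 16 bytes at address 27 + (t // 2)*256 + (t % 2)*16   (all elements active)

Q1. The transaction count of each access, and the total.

A1: 1 transaction
A2: 1 transaction
A3: 8 transactions

Answer: 1,1,8; total 10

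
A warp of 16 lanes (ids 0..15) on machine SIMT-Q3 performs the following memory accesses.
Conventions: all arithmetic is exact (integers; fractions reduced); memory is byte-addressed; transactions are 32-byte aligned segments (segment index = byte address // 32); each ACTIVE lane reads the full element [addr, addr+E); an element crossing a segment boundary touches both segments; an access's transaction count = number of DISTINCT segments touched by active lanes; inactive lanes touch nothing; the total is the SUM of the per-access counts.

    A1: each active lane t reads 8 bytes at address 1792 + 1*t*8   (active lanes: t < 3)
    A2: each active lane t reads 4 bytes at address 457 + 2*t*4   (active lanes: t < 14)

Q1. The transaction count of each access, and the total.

A1: 1 transaction
A2: 4 transactions

Answer: 1,4; total 5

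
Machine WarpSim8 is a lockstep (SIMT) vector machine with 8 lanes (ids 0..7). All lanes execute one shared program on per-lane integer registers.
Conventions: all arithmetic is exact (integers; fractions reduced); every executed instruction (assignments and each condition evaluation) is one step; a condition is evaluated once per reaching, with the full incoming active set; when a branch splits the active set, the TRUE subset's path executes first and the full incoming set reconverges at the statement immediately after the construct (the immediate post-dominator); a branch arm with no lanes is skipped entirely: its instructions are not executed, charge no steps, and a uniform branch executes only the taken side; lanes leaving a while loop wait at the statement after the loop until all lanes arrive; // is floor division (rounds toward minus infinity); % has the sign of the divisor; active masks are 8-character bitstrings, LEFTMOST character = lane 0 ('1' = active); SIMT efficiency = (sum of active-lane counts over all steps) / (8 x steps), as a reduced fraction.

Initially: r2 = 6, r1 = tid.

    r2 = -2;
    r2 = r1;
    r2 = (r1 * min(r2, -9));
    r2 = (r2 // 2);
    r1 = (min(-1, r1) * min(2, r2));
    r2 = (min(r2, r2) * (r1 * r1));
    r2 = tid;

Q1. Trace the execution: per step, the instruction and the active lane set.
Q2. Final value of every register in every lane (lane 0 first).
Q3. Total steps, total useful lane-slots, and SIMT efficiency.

step 0: r2 <- -2                     11111111
step 1: r2 <- r1                     11111111
step 2: r2 <- (r1 * min(r2, -9))     11111111
step 3: r2 <- (r2 // 2)              11111111
step 4: r1 <- (min(-1, r1) * min(2, r2)) 11111111
step 5: r2 <- (min(r2, r2) * (r1 * r1)) 11111111
step 6: r2 <- tid                    11111111

Answer: 7 steps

r2: 0,1,2,3,4,5,6,7
r1: 0,5,9,14,18,23,27,32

steps = 7; useful = 56; efficiency = 56/56 = 1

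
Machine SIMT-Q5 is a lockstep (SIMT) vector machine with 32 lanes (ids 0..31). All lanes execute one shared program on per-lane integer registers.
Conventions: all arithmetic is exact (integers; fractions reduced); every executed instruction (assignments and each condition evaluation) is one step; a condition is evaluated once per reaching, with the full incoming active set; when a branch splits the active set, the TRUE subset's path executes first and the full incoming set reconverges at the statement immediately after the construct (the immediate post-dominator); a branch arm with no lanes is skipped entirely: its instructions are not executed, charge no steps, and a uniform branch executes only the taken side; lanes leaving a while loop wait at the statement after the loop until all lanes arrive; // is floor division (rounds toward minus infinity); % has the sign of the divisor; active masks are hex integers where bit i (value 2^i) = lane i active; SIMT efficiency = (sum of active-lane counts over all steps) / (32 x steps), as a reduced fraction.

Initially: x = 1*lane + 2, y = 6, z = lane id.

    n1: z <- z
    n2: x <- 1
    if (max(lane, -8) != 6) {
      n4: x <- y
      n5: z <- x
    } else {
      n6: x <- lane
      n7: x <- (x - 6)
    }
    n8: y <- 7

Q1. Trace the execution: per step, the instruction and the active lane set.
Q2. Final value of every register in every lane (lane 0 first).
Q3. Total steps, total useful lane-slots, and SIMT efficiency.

step 0: z <- z                       0xffffffff
step 1: x <- 1                       0xffffffff
step 2: eval (max(lane, -8) != 6)    0xffffffff
step 3: x <- y                       0xffffffbf
step 4: z <- x                       0xffffffbf
step 5: x <- lane                    0x00000040
step 6: x <- (x - 6)                 0x00000040
step 7: y <- 7                       0xffffffff

Answer: 8 steps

x: 6,6,6,6,6,6,0,6,6,6,6,6,6,6,6,6,6,6,6,6,6,6,6,6,6,6,6,6,6,6,6,6
y: 7,7,7,7,7,7,7,7,7,7,7,7,7,7,7,7,7,7,7,7,7,7,7,7,7,7,7,7,7,7,7,7
z: 6,6,6,6,6,6,6,6,6,6,6,6,6,6,6,6,6,6,6,6,6,6,6,6,6,6,6,6,6,6,6,6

steps = 8; useful = 192; efficiency = 192/256 = 3/4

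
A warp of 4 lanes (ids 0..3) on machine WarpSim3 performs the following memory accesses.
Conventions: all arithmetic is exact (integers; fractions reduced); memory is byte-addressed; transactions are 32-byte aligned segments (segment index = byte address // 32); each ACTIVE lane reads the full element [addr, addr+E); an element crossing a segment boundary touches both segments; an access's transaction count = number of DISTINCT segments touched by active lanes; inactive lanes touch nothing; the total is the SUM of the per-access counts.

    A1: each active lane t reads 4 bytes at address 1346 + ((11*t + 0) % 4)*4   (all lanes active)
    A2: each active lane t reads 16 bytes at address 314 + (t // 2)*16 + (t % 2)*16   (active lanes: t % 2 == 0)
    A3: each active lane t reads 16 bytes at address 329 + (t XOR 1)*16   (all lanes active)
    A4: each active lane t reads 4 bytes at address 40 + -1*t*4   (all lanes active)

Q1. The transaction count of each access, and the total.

A1: 1 transaction
A2: 2 transactions
A3: 3 transactions
A4: 2 transactions

Answer: 1,2,3,2; total 8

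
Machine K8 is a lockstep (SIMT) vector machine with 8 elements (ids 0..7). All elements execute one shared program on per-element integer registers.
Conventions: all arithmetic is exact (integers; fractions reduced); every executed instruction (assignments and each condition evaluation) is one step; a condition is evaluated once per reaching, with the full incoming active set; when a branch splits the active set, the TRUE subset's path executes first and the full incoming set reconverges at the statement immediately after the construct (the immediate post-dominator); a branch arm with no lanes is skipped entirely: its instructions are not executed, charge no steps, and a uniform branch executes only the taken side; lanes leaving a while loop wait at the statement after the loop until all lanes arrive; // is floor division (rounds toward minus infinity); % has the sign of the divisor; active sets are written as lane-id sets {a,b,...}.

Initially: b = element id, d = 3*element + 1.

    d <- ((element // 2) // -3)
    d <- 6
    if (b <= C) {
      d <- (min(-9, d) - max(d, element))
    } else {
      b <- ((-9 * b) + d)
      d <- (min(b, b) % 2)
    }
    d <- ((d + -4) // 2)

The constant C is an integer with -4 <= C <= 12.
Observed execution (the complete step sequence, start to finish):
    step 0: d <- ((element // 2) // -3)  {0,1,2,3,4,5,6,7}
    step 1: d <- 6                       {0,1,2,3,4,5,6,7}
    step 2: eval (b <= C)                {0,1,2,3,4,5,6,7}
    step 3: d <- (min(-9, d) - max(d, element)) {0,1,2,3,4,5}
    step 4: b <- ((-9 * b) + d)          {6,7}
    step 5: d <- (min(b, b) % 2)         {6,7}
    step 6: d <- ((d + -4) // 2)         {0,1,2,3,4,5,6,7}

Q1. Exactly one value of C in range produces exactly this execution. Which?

Answer: C = 5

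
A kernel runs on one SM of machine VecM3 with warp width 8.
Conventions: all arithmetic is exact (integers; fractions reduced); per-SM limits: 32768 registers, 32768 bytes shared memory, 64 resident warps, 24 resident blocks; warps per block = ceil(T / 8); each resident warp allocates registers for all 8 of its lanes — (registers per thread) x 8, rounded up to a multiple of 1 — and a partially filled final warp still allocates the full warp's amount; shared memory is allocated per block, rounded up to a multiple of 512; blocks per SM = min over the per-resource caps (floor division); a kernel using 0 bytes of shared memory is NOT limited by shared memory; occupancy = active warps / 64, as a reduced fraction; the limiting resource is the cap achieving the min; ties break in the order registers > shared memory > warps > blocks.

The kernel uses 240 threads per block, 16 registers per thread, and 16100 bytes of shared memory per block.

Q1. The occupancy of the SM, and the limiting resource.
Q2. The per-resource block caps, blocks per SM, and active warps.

Answer: occupancy 15/16, limited by shared memory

registers: 8 blocks
shared memory: 2 blocks
warps: 2 blocks
blocks: 24 blocks

Answer: 2 blocks, 60 active warps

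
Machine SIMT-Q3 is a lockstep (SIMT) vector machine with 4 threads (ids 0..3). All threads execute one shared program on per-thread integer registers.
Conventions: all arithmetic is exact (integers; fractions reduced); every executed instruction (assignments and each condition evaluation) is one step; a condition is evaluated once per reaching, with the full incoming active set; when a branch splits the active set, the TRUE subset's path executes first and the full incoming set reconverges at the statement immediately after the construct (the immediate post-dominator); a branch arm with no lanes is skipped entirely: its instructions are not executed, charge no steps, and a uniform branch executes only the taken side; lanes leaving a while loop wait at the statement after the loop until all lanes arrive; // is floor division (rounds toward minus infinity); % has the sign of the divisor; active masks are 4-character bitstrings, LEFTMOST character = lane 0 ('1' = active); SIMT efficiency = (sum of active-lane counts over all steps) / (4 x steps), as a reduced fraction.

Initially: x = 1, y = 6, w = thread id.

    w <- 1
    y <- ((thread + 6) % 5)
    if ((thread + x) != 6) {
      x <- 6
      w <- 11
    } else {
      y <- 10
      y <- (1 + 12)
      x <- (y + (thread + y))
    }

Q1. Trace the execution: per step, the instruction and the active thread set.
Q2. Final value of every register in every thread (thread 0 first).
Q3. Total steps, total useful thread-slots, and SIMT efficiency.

step 0: w <- 1                       1111
step 1: y <- ((thread + 6) % 5)      1111
step 2: eval ((thread + x) != 6)     1111
step 3: x <- 6                       1111
step 4: w <- 11                      1111

Answer: 5 steps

x: 6,6,6,6
y: 1,2,3,4
w: 11,11,11,11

steps = 5; useful = 20; efficiency = 20/20 = 1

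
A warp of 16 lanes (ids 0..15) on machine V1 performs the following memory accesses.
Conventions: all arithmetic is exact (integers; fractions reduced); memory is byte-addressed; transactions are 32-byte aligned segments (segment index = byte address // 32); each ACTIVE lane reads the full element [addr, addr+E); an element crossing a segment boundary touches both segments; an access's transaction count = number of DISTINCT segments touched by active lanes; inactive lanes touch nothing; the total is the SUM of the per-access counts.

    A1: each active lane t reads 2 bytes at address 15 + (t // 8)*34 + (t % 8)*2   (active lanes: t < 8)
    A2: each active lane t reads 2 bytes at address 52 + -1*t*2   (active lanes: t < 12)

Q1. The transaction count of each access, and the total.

A1: 1 transaction
A2: 2 transactions

Answer: 1,2; total 3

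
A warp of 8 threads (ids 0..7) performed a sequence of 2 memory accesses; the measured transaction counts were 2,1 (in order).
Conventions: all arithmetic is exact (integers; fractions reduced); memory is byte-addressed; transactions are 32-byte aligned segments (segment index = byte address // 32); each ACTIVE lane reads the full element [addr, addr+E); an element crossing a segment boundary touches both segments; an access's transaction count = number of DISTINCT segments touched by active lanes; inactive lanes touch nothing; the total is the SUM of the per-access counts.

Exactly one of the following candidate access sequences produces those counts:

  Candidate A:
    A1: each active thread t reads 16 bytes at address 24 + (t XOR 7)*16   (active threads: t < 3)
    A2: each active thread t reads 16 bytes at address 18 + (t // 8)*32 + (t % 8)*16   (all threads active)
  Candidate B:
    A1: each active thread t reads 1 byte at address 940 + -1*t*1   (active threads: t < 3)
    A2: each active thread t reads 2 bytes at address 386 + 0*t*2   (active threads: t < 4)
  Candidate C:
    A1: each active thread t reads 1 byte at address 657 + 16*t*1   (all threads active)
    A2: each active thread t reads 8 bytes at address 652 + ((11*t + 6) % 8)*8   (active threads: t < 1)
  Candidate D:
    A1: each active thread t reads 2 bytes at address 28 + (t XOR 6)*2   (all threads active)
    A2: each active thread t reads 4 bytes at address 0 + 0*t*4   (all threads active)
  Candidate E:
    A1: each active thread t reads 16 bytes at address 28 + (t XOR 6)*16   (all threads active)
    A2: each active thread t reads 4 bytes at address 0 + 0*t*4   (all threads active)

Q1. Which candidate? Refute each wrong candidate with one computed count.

A: A2 gives 5 transactions, not 1
B: A1 gives 1 transaction, not 2
C: A1 gives 5 transactions, not 2
E: A1 gives 5 transactions, not 2
D: all counts match (2,1)

Answer: D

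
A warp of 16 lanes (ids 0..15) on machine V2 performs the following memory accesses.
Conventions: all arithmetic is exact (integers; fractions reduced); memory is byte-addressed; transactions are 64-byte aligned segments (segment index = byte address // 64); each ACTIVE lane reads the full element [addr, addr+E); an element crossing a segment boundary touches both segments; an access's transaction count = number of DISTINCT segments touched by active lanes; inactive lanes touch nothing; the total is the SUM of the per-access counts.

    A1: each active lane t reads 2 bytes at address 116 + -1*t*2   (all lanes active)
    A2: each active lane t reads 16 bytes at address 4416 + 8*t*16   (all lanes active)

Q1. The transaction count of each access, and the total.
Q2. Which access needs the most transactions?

A1: 1 transaction
A2: 16 transactions

Answer: 1,16; total 17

Answer: A2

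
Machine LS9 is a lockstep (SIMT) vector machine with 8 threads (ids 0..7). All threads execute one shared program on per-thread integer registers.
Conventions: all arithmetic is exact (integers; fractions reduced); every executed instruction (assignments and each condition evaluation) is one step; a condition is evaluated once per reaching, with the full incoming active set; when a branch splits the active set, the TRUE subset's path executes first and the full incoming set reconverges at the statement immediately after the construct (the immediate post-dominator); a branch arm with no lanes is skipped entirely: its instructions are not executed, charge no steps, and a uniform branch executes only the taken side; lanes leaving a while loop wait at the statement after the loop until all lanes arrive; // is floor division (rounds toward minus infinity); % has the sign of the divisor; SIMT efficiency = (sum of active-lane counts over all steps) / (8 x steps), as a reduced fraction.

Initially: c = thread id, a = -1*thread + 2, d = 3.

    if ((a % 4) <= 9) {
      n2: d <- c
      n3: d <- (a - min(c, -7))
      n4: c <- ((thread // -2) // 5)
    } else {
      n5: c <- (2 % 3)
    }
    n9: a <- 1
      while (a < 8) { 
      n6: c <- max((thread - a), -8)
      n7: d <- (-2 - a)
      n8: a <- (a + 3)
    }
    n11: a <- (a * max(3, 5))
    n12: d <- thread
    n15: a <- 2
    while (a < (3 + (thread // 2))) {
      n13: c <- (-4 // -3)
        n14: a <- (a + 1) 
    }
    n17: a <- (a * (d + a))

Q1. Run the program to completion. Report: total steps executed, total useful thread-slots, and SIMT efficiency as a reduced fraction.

Answer: 35 steps, 244 useful, 61/70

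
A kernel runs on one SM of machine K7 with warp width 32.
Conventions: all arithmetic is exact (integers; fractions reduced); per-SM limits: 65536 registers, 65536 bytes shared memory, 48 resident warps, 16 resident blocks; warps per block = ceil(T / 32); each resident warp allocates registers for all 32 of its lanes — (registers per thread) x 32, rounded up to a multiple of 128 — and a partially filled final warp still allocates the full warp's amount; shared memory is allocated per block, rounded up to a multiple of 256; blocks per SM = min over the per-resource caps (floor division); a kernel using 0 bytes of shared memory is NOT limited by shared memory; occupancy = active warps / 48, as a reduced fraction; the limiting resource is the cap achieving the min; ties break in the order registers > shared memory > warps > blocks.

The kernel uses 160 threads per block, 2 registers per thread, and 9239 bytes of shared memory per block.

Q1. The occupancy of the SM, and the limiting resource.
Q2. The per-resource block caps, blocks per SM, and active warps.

Answer: occupancy 5/8, limited by shared memory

registers: 102 blocks
shared memory: 6 blocks
warps: 9 blocks
blocks: 16 blocks

Answer: 6 blocks, 30 active warps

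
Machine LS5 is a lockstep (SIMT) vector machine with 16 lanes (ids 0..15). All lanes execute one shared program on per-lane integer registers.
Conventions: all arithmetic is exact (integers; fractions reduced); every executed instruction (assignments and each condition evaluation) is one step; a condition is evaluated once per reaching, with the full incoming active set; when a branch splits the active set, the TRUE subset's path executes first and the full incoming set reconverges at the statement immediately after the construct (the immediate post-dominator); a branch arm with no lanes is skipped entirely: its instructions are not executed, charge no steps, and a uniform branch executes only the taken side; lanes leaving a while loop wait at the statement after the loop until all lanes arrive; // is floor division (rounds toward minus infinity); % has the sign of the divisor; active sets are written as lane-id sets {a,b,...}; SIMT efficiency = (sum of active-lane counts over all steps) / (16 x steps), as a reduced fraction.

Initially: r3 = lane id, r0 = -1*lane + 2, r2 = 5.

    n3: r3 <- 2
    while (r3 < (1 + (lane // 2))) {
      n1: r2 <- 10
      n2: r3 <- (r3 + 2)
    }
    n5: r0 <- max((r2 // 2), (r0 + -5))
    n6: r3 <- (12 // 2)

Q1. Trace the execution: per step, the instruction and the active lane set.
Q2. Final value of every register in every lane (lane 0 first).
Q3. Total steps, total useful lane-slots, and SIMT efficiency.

step 0: r3 <- 2                      {0,1,2,3,4,5,6,7,8,9,10,11,12,13,14,15}
step 1: eval (r3 < (1 + (lane // 2))) {0,1,2,3,4,5,6,7,8,9,10,11,12,13,14,15}
step 2: r2 <- 10                     {4,5,6,7,8,9,10,11,12,13,14,15}
step 3: r3 <- (r3 + 2)               {4,5,6,7,8,9,10,11,12,13,14,15}
step 4: eval (r3 < (1 + (lane // 2))) {4,5,6,7,8,9,10,11,12,13,14,15}
step 5: r2 <- 10                     {8,9,10,11,12,13,14,15}
step 6: r3 <- (r3 + 2)               {8,9,10,11,12,13,14,15}
step 7: eval (r3 < (1 + (lane // 2))) {8,9,10,11,12,13,14,15}
step 8: r2 <- 10                     {12,13,14,15}
step 9: r3 <- (r3 + 2)               {12,13,14,15}
step 10: eval (r3 < (1 + (lane // 2))) {12,13,14,15}
step 11: r0 <- max((r2 // 2), (r0 + -5)) {0,1,2,3,4,5,6,7,8,9,10,11,12,13,14,15}
step 12: r3 <- (12 // 2)              {0,1,2,3,4,5,6,7,8,9,10,11,12,13,14,15}

Answer: 13 steps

r3: 6,6,6,6,6,6,6,6,6,6,6,6,6,6,6,6
r0: 2,2,2,2,5,5,5,5,5,5,5,5,5,5,5,5
r2: 5,5,5,5,10,10,10,10,10,10,10,10,10,10,10,10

steps = 13; useful = 136; efficiency = 136/208 = 17/26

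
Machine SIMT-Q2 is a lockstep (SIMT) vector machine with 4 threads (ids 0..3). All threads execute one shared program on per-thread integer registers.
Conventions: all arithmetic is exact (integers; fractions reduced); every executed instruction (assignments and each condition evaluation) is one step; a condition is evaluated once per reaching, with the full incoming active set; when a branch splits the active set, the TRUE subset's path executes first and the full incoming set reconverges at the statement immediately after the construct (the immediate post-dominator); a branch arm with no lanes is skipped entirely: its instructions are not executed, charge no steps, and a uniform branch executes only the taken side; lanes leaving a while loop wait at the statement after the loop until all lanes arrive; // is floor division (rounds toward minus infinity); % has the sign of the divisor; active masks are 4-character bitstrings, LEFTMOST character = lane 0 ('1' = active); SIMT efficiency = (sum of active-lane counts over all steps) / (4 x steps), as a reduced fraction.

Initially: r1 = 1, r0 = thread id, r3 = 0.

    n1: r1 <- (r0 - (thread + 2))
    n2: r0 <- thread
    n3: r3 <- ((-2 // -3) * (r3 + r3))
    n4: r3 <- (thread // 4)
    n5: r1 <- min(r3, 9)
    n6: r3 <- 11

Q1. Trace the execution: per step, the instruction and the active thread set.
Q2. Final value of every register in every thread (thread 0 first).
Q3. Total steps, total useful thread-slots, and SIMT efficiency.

step 0: r1 <- (r0 - (thread + 2))    1111
step 1: r0 <- thread                 1111
step 2: r3 <- ((-2 // -3) * (r3 + r3)) 1111
step 3: r3 <- (thread // 4)          1111
step 4: r1 <- min(r3, 9)             1111
step 5: r3 <- 11                     1111

Answer: 6 steps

r1: 0,0,0,0
r0: 0,1,2,3
r3: 11,11,11,11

steps = 6; useful = 24; efficiency = 24/24 = 1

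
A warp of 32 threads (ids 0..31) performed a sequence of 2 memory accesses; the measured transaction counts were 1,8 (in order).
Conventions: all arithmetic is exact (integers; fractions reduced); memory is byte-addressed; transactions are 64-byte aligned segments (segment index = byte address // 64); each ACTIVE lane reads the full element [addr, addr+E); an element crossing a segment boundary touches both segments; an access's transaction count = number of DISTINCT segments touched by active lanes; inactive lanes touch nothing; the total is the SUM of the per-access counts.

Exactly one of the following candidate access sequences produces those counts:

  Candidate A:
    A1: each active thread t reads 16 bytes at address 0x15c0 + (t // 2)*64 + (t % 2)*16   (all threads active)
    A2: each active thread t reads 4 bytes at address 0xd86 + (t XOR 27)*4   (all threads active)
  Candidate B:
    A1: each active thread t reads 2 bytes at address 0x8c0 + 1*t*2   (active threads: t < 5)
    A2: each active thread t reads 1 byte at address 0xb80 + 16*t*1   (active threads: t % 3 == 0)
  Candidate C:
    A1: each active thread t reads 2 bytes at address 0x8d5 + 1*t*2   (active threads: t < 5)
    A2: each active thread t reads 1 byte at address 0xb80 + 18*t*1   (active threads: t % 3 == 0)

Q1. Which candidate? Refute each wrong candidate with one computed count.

A: A1 gives 16 transactions, not 1
C: A2 gives 9 transactions, not 8
B: all counts match (1,8)

Answer: B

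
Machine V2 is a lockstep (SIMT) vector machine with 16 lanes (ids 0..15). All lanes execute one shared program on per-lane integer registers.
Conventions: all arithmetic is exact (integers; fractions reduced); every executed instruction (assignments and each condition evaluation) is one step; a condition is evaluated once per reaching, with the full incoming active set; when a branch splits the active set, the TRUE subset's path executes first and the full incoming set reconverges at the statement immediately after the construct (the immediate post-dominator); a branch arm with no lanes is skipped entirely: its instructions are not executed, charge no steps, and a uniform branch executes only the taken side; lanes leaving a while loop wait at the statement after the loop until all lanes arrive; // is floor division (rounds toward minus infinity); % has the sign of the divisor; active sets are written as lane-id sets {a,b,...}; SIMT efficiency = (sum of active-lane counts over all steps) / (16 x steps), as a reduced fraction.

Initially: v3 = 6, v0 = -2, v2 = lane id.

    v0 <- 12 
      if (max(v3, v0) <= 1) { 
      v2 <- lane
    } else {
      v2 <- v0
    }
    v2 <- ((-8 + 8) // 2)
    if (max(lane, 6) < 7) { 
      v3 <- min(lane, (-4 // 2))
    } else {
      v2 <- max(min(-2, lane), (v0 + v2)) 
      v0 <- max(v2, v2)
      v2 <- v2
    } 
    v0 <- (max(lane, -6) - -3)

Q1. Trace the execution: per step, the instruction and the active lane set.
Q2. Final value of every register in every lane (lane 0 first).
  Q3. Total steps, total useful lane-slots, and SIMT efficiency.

step 0: v0 <- 12                     {0,1,2,3,4,5,6,7,8,9,10,11,12,13,14,15}
step 1: eval (max(v3, v0) <= 1)      {0,1,2,3,4,5,6,7,8,9,10,11,12,13,14,15}
step 2: v2 <- v0                     {0,1,2,3,4,5,6,7,8,9,10,11,12,13,14,15}
step 3: v2 <- ((-8 + 8) // 2)        {0,1,2,3,4,5,6,7,8,9,10,11,12,13,14,15}
step 4: eval (max(lane, 6) < 7)      {0,1,2,3,4,5,6,7,8,9,10,11,12,13,14,15}
step 5: v3 <- min(lane, (-4 // 2))   {0,1,2,3,4,5,6}
step 6: v2 <- max(min(-2, lane), (v0 + v2)) {7,8,9,10,11,12,13,14,15}
step 7: v0 <- max(v2, v2)            {7,8,9,10,11,12,13,14,15}
step 8: v2 <- v2                     {7,8,9,10,11,12,13,14,15}
step 9: v0 <- (max(lane, -6) - -3)   {0,1,2,3,4,5,6,7,8,9,10,11,12,13,14,15}

Answer: 10 steps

v3: -2,-2,-2,-2,-2,-2,-2,6,6,6,6,6,6,6,6,6
v0: 3,4,5,6,7,8,9,10,11,12,13,14,15,16,17,18
v2: 0,0,0,0,0,0,0,12,12,12,12,12,12,12,12,12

steps = 10; useful = 130; efficiency = 130/160 = 13/16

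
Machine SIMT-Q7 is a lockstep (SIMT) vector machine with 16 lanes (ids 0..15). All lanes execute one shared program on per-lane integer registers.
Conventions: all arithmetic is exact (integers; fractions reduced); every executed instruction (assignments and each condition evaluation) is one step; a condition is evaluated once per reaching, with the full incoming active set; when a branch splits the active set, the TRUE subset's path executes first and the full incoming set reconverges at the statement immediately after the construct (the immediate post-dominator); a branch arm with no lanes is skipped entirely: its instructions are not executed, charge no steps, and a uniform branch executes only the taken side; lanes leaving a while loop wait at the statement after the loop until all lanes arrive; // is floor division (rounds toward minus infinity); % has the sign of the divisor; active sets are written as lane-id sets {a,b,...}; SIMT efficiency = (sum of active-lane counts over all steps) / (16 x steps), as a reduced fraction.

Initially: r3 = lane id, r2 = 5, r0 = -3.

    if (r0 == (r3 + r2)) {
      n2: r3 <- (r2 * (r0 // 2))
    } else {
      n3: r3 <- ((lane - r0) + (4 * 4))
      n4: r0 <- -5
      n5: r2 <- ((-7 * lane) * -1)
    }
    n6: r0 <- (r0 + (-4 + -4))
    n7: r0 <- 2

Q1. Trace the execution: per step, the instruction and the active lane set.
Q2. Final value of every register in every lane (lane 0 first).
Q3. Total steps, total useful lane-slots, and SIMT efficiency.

step 0: eval (r0 == (r3 + r2))       {0,1,2,3,4,5,6,7,8,9,10,11,12,13,14,15}
step 1: r3 <- ((lane - r0) + (4 * 4)) {0,1,2,3,4,5,6,7,8,9,10,11,12,13,14,15}
step 2: r0 <- -5                     {0,1,2,3,4,5,6,7,8,9,10,11,12,13,14,15}
step 3: r2 <- ((-7 * lane) * -1)     {0,1,2,3,4,5,6,7,8,9,10,11,12,13,14,15}
step 4: r0 <- (r0 + (-4 + -4))       {0,1,2,3,4,5,6,7,8,9,10,11,12,13,14,15}
step 5: r0 <- 2                      {0,1,2,3,4,5,6,7,8,9,10,11,12,13,14,15}

Answer: 6 steps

r3: 19,20,21,22,23,24,25,26,27,28,29,30,31,32,33,34
r2: 0,7,14,21,28,35,42,49,56,63,70,77,84,91,98,105
r0: 2,2,2,2,2,2,2,2,2,2,2,2,2,2,2,2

steps = 6; useful = 96; efficiency = 96/96 = 1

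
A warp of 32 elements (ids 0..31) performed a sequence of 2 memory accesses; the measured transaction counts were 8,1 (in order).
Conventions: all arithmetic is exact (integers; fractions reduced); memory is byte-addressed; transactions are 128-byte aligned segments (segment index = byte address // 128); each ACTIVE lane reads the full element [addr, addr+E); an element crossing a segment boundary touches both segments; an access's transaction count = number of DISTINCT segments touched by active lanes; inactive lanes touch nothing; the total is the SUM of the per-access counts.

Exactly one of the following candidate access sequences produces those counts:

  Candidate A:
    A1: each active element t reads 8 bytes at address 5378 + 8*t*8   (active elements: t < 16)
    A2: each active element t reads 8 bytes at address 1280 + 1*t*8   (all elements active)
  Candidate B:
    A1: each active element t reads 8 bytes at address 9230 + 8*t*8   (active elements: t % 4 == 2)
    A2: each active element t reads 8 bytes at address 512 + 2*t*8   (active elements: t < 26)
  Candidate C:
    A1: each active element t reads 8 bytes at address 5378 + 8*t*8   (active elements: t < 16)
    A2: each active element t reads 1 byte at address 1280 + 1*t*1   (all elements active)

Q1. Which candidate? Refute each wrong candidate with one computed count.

A: A2 gives 2 transactions, not 1
B: A2 gives 4 transactions, not 1
C: all counts match (8,1)

Answer: C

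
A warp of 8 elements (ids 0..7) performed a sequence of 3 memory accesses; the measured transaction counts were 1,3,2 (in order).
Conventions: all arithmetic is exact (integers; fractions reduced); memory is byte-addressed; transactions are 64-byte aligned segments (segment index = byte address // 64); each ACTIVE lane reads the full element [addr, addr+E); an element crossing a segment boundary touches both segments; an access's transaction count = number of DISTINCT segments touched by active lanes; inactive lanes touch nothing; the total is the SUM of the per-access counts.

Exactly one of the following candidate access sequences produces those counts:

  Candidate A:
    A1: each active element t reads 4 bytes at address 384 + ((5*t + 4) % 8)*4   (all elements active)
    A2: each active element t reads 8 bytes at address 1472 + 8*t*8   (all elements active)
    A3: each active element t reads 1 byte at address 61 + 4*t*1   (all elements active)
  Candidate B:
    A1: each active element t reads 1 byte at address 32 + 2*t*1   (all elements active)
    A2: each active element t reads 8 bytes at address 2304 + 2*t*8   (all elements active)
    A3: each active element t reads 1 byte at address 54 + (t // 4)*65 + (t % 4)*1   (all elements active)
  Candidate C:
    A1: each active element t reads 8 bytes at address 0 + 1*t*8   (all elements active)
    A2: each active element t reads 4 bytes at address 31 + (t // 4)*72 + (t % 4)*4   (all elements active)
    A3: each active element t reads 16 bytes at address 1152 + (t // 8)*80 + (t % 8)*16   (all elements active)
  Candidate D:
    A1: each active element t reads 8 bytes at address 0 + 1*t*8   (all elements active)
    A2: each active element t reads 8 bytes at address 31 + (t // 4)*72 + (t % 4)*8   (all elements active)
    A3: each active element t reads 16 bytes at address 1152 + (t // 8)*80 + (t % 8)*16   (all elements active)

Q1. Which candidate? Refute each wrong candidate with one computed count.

A: A2 gives 8 transactions, not 3
B: A2 gives 2 transactions, not 3
C: A2 gives 2 transactions, not 3
D: all counts match (1,3,2)

Answer: D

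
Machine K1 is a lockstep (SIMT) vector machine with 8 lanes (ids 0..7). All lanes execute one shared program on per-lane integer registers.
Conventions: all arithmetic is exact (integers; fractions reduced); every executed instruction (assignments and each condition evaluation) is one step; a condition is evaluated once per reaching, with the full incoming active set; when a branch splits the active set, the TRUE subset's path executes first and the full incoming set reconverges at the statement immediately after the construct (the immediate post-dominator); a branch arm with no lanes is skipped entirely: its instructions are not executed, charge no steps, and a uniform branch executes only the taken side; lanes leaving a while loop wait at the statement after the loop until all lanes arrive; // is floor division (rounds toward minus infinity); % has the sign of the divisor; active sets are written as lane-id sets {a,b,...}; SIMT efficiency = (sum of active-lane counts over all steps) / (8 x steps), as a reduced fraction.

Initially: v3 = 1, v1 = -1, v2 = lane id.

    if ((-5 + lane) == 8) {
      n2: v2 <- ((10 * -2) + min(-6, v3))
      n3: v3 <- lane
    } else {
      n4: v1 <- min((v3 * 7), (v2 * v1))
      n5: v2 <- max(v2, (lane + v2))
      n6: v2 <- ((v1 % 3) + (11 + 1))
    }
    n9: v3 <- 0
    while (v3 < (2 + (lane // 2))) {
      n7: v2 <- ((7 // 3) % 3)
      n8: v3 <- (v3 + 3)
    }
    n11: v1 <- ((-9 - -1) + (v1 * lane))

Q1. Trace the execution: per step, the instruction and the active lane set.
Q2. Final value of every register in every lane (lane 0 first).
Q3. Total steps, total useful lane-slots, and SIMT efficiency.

step 0: eval ((-5 + lane) == 8)      {0,1,2,3,4,5,6,7}
step 1: v1 <- min((v3 * 7), (v2 * v1)) {0,1,2,3,4,5,6,7}
step 2: v2 <- max(v2, (lane + v2))   {0,1,2,3,4,5,6,7}
step 3: v2 <- ((v1 % 3) + (11 + 1))  {0,1,2,3,4,5,6,7}
step 4: v3 <- 0                      {0,1,2,3,4,5,6,7}
step 5: eval (v3 < (2 + (lane // 2))) {0,1,2,3,4,5,6,7}
step 6: v2 <- ((7 // 3) % 3)         {0,1,2,3,4,5,6,7}
step 7: v3 <- (v3 + 3)               {0,1,2,3,4,5,6,7}
step 8: eval (v3 < (2 + (lane // 2))) {0,1,2,3,4,5,6,7}
step 9: v2 <- ((7 // 3) % 3)         {4,5,6,7}
step 10: v3 <- (v3 + 3)               {4,5,6,7}
step 11: eval (v3 < (2 + (lane // 2))) {4,5,6,7}
step 12: v1 <- ((-9 - -1) + (v1 * lane)) {0,1,2,3,4,5,6,7}

Answer: 13 steps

v3: 3,3,3,3,6,6,6,6
v1: -8,-9,-12,-17,-24,-33,-44,-57
v2: 2,2,2,2,2,2,2,2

steps = 13; useful = 92; efficiency = 92/104 = 23/26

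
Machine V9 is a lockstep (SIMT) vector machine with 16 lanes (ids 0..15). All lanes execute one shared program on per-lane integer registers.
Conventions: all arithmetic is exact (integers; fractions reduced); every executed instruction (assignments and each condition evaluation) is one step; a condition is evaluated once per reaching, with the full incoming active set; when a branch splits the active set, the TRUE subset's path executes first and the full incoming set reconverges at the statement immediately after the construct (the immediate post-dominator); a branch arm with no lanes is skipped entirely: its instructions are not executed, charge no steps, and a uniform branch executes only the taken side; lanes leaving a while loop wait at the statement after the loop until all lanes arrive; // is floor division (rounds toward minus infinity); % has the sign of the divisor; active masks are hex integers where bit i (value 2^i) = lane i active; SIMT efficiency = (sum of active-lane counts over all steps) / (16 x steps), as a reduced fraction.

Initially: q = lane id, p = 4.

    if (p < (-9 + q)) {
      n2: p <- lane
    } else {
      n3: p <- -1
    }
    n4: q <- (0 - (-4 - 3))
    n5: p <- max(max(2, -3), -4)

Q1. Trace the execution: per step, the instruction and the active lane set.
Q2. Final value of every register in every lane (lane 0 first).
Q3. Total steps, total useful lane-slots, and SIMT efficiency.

step 0: eval (p < (-9 + q))          0xffff
step 1: p <- lane                    0xc000
step 2: p <- -1                      0x3fff
step 3: q <- (0 - (-4 - 3))          0xffff
step 4: p <- max(max(2, -3), -4)     0xffff

Answer: 5 steps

q: 7,7,7,7,7,7,7,7,7,7,7,7,7,7,7,7
p: 2,2,2,2,2,2,2,2,2,2,2,2,2,2,2,2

steps = 5; useful = 64; efficiency = 64/80 = 4/5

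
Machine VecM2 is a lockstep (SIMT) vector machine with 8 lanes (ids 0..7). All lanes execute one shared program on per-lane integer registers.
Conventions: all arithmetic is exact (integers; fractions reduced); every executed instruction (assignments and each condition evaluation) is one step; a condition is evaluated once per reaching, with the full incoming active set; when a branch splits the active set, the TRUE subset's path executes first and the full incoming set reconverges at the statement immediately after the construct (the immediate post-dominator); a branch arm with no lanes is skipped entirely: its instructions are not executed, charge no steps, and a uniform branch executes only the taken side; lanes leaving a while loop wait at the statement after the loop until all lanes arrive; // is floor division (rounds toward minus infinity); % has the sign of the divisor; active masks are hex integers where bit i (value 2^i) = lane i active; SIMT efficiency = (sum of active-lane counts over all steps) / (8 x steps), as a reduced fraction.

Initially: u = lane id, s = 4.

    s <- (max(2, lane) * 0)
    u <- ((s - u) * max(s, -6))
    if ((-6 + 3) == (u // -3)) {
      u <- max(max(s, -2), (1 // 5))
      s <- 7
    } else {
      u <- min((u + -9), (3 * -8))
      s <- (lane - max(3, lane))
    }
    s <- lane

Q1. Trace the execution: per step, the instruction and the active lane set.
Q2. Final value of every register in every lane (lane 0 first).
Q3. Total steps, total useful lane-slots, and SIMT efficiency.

step 0: s <- (max(2, lane) * 0)      0xff
step 1: u <- ((s - u) * max(s, -6))  0xff
step 2: eval ((-6 + 3) == (u // -3)) 0xff
step 3: u <- min((u + -9), (3 * -8)) 0xff
step 4: s <- (lane - max(3, lane))   0xff
step 5: s <- lane                    0xff

Answer: 6 steps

u: -24,-24,-24,-24,-24,-24,-24,-24
s: 0,1,2,3,4,5,6,7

steps = 6; useful = 48; efficiency = 48/48 = 1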